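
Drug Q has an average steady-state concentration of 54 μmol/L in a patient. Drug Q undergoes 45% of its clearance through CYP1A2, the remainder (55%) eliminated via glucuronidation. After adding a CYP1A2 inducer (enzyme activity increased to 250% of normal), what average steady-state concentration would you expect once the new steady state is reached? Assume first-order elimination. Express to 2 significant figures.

CYP1A2: 0.45 × 2.5 = 1.125
Other: 0.55 (unchanged)
CL_new/CL_old = 1.125 + 0.55 = 1.675.
With dosing unchanged, average steady-state concentration scales as 1/CL: 54 / 1.675 = 32 μmol/L.

32 μmol/L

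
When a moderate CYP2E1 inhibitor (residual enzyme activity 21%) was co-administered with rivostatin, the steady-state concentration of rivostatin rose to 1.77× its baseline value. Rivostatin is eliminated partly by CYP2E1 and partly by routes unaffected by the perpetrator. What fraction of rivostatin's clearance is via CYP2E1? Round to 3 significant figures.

0.551

Let x = fm,CYP2E1. Because steady-state concentration ∝ 1/CL, relative clearance fell to 1/1.77 = 0.565.
Setting x·0.21 + (1 − x) = 0.565 and solving: x = (0.565 − 1)/(0.21 − 1) = 0.551.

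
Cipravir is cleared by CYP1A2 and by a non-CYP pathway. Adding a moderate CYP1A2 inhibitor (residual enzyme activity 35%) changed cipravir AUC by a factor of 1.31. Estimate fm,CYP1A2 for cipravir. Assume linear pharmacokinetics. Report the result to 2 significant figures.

0.36

Let fm be the CYP1A2 fraction. New clearance relative to baseline = fm × 0.35 + (1 − fm).
AUC ratio = 1 / (new CL fraction), so new CL fraction = 1 / 1.31 = 0.7634.
fm × 0.35 + 1 − fm = 0.7634  ⇒  fm × (0.35 − 1) = −0.2366  ⇒  fm = 0.36.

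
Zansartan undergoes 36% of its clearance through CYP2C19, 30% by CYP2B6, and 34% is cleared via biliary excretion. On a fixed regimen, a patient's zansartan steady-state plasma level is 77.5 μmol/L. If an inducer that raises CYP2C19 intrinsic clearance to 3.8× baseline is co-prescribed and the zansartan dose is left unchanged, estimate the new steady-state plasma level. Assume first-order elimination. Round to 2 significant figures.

39 μmol/L

The CYP2C19 pathway (36% of clearance) increases to 3.8× activity: 0.36 × 3.8 = 1.368.
CYP2B6 (30%) and the residual 34% are unaffected.
Relative clearance = 1.368 + 0.3 + 0.34 = 2.008.
With dosing unchanged, steady-state plasma level scales as 1/CL: 77.5 / 2.008 = 39 μmol/L.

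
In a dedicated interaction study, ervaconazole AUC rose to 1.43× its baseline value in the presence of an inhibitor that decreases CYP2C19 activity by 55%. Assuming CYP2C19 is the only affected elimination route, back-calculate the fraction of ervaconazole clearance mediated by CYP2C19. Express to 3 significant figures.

Let x = fm,CYP2C19. Because AUC ∝ 1/CL, relative clearance fell to 1/1.43 = 0.6993.
Setting x·0.45 + (1 − x) = 0.6993 and solving: x = (0.6993 − 1)/(0.45 − 1) = 0.547.

0.547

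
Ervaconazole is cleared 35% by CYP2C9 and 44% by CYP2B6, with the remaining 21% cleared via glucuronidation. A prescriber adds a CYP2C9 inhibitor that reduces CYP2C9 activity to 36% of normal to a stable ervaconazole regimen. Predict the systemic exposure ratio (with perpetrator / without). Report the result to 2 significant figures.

1.3

The CYP2C9 pathway (35% of clearance) is reduced to 0.36× activity: 0.35 × 0.36 = 0.126.
CYP2B6 (44%) and the residual 21% are unaffected.
New clearance relative to baseline: 0.126 + 0.44 + 0.21 = 0.776.
Since systemic exposure ∝ 1/CL, the ratio is 1 / 0.776 = 1.3.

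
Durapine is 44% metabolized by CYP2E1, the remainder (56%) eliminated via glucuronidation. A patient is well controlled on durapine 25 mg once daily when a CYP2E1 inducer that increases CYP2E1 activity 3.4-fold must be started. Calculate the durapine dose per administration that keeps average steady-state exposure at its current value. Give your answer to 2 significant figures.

CYP2E1: 0.44 × 3.4 = 1.496
Other: 0.56 (unchanged)
Relative clearance = 1.496 + 0.56 = 2.056.
Css,avg = (dose rate)/CL, so holding Css fixed requires dose ∝ CL: 25 × 2.056 = 51 mg.

51 mg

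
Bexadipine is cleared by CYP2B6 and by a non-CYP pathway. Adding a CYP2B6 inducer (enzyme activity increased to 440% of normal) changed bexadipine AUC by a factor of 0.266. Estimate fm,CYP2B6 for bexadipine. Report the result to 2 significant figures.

Let fm be the CYP2B6 fraction. New clearance relative to baseline = fm × 4.4 + (1 − fm).
AUC ratio = 1 / (new CL fraction), so new CL fraction = 1 / 0.266 = 3.759.
fm × 4.4 + 1 − fm = 3.759  ⇒  fm × (4.4 − 1) = 2.759  ⇒  fm = 0.81.

0.81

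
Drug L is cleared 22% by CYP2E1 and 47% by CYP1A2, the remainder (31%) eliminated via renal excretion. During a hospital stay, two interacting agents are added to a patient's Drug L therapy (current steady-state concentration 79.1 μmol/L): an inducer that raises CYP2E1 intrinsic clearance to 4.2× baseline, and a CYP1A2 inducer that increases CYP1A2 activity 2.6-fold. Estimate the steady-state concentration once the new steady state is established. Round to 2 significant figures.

The CYP2E1 pathway (22% of clearance) is boosted to 4.2× activity: 0.22 × 4.2 = 0.924.
The CYP1A2 pathway (47% of clearance) rises to 2.6× activity: 0.47 × 2.6 = 1.222.
Non-CYP routes (31%) are unchanged.
Relative clearance = 0.924 + 1.222 + 0.31 = 2.456.
Steady-state concentration ∝ 1/CL: new value = 79.1 / 2.456 = 32 μmol/L.

32 μmol/L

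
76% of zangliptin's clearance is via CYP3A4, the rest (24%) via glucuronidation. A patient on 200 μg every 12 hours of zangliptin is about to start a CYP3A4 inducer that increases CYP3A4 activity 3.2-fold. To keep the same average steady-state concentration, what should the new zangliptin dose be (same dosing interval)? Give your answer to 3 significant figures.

534 μg

The CYP3A4 pathway (76% of clearance) is boosted to 3.2× activity: 0.76 × 3.2 = 2.432.
Non-CYP routes (24%) are unchanged.
New clearance relative to baseline: 2.432 + 0.24 = 2.672.
Css,avg = (dose rate)/CL, so holding Css fixed requires dose ∝ CL: 200 × 2.672 = 534 μg.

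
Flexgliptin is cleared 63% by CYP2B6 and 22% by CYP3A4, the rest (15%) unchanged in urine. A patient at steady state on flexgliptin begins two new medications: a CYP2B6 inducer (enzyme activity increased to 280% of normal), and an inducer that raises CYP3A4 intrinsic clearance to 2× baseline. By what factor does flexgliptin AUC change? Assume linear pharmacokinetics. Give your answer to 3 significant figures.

0.425

The CYP2B6 pathway (63% of clearance) is boosted to 2.8× activity: 0.63 × 2.8 = 1.764.
The CYP3A4 pathway (22% of clearance) increases to 2× activity: 0.22 × 2 = 0.44.
The remaining 15% of clearance is unaffected.
Relative clearance = 1.764 + 0.44 + 0.15 = 2.354.
AUC ∝ 1/CL: fold-change = 1 / 2.354 = 0.425.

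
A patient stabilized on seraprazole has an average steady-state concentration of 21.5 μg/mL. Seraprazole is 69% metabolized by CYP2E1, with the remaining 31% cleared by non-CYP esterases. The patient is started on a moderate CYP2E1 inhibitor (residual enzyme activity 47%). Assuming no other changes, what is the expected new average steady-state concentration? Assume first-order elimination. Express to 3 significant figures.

33.9 μg/mL

CYP2E1: 0.69 × 0.47 = 0.3243
Other: 0.31 (unchanged)
Relative clearance = 0.3243 + 0.31 = 0.6343.
New average steady-state concentration = baseline ÷ relative clearance = 21.5 / 0.6343 = 33.9 μg/mL.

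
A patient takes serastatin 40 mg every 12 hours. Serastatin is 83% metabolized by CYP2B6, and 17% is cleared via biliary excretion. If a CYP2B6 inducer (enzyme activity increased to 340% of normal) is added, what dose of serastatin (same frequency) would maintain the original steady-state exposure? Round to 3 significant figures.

CYP2B6: 0.83 × 3.4 = 2.822
Other: 0.17 (unchanged)
Relative clearance = 2.822 + 0.17 = 2.992.
Exposure is unchanged when dose changes in proportion to clearance. New dose = 40 mg × 2.992 = 120 mg.

120 mg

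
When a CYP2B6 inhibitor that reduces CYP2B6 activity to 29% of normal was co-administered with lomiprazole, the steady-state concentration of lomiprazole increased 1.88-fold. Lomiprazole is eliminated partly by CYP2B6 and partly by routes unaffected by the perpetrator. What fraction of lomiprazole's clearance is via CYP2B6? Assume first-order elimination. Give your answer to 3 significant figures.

0.659

Write x for the fraction cleared via CYP2B6. The observed steady-state concentration change means clearance fell to 1/1.88 = 0.5319 of baseline.
Only the CYP2B6 route changed, so 0.5319 = x·0.29 + (1 − x), giving x = 0.659.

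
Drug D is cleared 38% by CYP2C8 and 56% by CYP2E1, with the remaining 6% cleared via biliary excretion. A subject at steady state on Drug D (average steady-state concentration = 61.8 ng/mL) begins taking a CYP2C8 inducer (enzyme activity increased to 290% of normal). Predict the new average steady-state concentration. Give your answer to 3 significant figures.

35.9 ng/mL

The CYP2C8 pathway (38% of clearance) is boosted to 2.9× activity: 0.38 × 2.9 = 1.102.
CYP2E1 (56%) and the residual 6% are unaffected.
CL_new/CL_old = 1.102 + 0.56 + 0.06 = 1.722.
New average steady-state concentration = baseline ÷ relative clearance = 61.8 / 1.722 = 35.9 ng/mL.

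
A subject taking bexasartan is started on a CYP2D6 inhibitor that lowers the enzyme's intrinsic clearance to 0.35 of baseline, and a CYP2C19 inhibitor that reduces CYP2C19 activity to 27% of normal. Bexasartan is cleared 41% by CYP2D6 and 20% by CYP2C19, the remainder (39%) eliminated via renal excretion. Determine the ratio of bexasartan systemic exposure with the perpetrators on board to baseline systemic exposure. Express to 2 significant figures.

The CYP2D6 pathway (41% of clearance) is reduced to 0.35× activity: 0.41 × 0.35 = 0.1435.
The CYP2C19 pathway (20% of clearance) falls to 0.27× activity: 0.2 × 0.27 = 0.054.
The remaining 39% of clearance is unaffected.
CL_new/CL_old = 0.1435 + 0.054 + 0.39 = 0.5875.
Net systemic exposure ratio = 1 / 0.5875 = 1.7.

1.7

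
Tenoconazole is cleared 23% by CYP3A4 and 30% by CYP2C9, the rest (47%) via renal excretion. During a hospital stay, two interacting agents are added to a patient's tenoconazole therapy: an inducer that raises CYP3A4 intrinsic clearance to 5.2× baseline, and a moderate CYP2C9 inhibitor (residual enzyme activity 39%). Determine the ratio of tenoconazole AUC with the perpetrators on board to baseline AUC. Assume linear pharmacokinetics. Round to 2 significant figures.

0.56

CYP3A4: 0.23 × 5.2 = 1.196
CYP2C9: 0.3 × 0.39 = 0.117
Other: 0.47 (unchanged)
Relative clearance = 1.196 + 0.117 + 0.47 = 1.783.
Because AUC varies inversely with clearance, the combined effect is 1 / 1.783 = 0.56.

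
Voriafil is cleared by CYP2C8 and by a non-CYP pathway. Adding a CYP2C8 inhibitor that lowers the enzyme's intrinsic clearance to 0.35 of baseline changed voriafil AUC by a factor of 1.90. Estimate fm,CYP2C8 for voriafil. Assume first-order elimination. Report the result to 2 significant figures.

0.73

Let fm be the CYP2C8 fraction. New clearance relative to baseline = fm × 0.35 + (1 − fm).
AUC ratio = 1 / (new CL fraction), so new CL fraction = 1 / 1.90 = 0.5263.
fm × 0.35 + 1 − fm = 0.5263  ⇒  fm × (0.35 − 1) = −0.4737  ⇒  fm = 0.73.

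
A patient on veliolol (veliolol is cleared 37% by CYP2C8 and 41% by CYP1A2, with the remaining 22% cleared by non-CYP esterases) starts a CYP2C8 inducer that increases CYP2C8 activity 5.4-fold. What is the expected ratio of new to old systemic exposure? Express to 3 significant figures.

CYP2C8: 0.37 × 5.4 = 1.998
CYP1A2: 0.41 (unchanged)
Other: 0.22 (unchanged)
Relative clearance = 1.998 + 0.41 + 0.22 = 2.628.
Systemic exposure is inversely proportional to clearance, so the fold-change is 1 / 2.628 = 0.381.

0.381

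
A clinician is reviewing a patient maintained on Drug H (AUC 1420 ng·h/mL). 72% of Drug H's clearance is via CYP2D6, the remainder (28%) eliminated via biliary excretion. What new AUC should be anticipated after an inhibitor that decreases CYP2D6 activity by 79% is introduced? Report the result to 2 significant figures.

3.3 × 10³ ng·h/mL

CYP2D6: 0.72 × 0.21 = 0.1512
Other: 0.28 (unchanged)
Relative clearance = 0.1512 + 0.28 = 0.4312.
New AUC = baseline ÷ relative clearance = 1420 / 0.4312 = 3.3 × 10³ ng·h/mL.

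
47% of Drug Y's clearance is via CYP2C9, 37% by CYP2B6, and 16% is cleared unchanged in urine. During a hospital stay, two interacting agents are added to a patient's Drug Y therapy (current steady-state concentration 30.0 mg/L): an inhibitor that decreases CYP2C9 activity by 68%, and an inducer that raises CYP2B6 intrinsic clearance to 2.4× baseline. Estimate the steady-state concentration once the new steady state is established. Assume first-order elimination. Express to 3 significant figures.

25.0 mg/L

The CYP2C9 pathway (47% of clearance) drops to 0.32× activity: 0.47 × 0.32 = 0.1504.
The CYP2B6 pathway (37% of clearance) is boosted to 2.4× activity: 0.37 × 2.4 = 0.888.
The remaining 16% of clearance is unaffected.
CL_new/CL_old = 0.1504 + 0.888 + 0.16 = 1.1984.
New steady-state concentration = 30.0 / 1.1984 = 25.0 mg/L (concentration scales inversely with clearance).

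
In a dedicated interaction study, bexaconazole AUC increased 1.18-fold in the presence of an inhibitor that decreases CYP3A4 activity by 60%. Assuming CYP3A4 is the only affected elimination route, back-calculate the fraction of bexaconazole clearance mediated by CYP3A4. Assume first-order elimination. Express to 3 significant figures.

Call the CYP3A4 fraction fm. After the interaction, CL_new/CL_old = fm × 0.4 + (1 − fm).
AUC ratio = 1 / (new CL fraction), so new CL fraction = 1 / 1.18 = 0.8475.
fm × 0.4 + 1 − fm = 0.8475  ⇒  fm × (0.4 − 1) = −0.1525  ⇒  fm = 0.254.

0.254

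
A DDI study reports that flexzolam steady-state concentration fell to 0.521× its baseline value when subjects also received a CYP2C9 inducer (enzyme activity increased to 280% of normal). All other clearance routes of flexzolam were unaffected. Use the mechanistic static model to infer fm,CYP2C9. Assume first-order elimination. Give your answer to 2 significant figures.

0.51

CL'/CL = 1 / 0.521 = 1.919
2.8·fm + (1 − fm) = 1.919
fm = (1.919 − 1) / (2.8 − 1) = 0.51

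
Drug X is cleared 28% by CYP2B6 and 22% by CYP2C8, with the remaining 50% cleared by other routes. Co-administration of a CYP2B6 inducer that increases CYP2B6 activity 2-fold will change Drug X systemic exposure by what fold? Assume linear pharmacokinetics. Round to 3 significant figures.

The CYP2B6 pathway (28% of clearance) increases to 2× activity: 0.28 × 2 = 0.56.
CYP2C8 (22%) and the residual 50% are unaffected.
Relative clearance = 0.56 + 0.22 + 0.5 = 1.28.
Since systemic exposure ∝ 1/CL, the ratio is 1 / 1.28 = 0.781.

0.781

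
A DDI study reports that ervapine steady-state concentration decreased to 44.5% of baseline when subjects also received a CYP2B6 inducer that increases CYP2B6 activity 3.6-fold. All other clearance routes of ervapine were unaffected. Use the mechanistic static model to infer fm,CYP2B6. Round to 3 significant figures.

0.480

Let fm be the CYP2B6 fraction. New clearance relative to baseline = fm × 3.6 + (1 − fm).
Steady-state concentration ratio = 1 / (new CL fraction), so new CL fraction = 1 / 0.445 = 2.247.
fm × 3.6 + 1 − fm = 2.247  ⇒  fm × (3.6 − 1) = 1.247  ⇒  fm = 0.480.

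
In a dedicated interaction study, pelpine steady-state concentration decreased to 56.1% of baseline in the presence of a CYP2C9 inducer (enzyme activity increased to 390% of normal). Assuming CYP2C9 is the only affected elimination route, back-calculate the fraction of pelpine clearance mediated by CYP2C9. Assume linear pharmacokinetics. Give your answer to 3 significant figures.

0.270

CL'/CL = 1 / 0.561 = 1.783
3.9·fm + (1 − fm) = 1.783
fm = (1.783 − 1) / (3.9 − 1) = 0.270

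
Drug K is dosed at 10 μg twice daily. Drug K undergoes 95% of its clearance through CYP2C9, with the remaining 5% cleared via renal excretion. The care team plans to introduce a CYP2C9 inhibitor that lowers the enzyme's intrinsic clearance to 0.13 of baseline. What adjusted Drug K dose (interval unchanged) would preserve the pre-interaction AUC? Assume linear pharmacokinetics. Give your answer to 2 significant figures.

CYP2C9: 0.95 × 0.13 = 0.1235
Other: 0.05 (unchanged)
New clearance relative to baseline: 0.1235 + 0.05 = 0.1735.
To maintain the same steady-state level, dose must scale with clearance: new dose = 10 × 0.1735 = 1.7 μg.

1.7 μg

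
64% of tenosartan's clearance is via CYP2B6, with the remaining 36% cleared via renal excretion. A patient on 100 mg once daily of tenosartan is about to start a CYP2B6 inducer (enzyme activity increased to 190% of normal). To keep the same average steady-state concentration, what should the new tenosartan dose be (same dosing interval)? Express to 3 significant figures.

158 mg

The CYP2B6 pathway (64% of clearance) rises to 1.9× activity: 0.64 × 1.9 = 1.216.
Non-CYP routes (36%) are unchanged.
Relative clearance = 1.216 + 0.36 = 1.576.
Css,avg = (dose rate)/CL, so holding Css fixed requires dose ∝ CL: 100 × 1.576 = 158 mg.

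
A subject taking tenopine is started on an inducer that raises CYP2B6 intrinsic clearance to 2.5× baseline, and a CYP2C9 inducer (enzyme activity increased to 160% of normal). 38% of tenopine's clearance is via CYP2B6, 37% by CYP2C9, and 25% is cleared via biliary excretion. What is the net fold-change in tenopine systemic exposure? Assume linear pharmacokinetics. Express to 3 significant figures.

0.558

The CYP2B6 pathway (38% of clearance) is boosted to 2.5× activity: 0.38 × 2.5 = 0.95.
The CYP2C9 pathway (37% of clearance) increases to 1.6× activity: 0.37 × 1.6 = 0.592.
Non-CYP routes (25%) are unchanged.
Relative clearance = 0.95 + 0.592 + 0.25 = 1.792.
Systemic exposure ∝ 1/CL: fold-change = 1 / 1.792 = 0.558.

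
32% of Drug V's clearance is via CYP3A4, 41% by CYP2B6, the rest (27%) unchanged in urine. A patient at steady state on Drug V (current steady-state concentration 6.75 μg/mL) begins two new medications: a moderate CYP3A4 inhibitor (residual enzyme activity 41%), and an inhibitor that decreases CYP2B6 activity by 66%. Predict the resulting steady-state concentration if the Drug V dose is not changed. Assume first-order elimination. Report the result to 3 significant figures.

The CYP3A4 pathway (32% of clearance) drops to 0.41× activity: 0.32 × 0.41 = 0.1312.
The CYP2B6 pathway (41% of clearance) drops to 0.34× activity: 0.41 × 0.34 = 0.1394.
Non-CYP routes (27%) are unchanged.
Relative clearance = 0.1312 + 0.1394 + 0.27 = 0.5406.
Steady-state concentration ∝ 1/CL: new value = 6.75 / 0.5406 = 12.5 μg/mL.

12.5 μg/mL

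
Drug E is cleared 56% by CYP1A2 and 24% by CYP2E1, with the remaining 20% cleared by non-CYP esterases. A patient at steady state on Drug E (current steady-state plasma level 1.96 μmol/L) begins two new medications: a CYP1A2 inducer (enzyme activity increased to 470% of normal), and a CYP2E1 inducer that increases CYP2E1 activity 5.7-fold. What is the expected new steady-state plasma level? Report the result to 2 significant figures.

CYP1A2: 0.56 × 4.7 = 2.632
CYP2E1: 0.24 × 5.7 = 1.368
Other: 0.2 (unchanged)
CL_new/CL_old = 2.632 + 1.368 + 0.2 = 4.2.
Steady-state plasma level ∝ 1/CL: new value = 1.96 / 4.2 = 0.47 μmol/L.

0.47 μmol/L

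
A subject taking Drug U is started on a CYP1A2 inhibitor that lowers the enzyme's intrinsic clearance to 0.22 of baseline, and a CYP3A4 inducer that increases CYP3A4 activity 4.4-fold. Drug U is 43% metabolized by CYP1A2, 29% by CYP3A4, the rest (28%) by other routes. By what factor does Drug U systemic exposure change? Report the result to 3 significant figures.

CYP1A2: 0.43 × 0.22 = 0.0946
CYP3A4: 0.29 × 4.4 = 1.276
Other: 0.28 (unchanged)
CL_new/CL_old = 0.0946 + 1.276 + 0.28 = 1.6506.
Net systemic exposure ratio = 1 / 1.6506 = 0.606.

0.606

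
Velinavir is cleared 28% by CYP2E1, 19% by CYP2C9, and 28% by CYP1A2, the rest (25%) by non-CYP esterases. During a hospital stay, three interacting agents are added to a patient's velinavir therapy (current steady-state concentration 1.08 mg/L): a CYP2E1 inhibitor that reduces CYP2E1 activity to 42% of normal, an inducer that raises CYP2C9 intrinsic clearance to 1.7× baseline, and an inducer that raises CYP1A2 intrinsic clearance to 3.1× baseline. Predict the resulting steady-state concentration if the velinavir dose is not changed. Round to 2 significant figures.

0.69 mg/L

CYP2E1: 0.28 × 0.42 = 0.1176
CYP2C9: 0.19 × 1.7 = 0.323
CYP1A2: 0.28 × 3.1 = 0.868
Other: 0.25 (unchanged)
Relative clearance = 0.1176 + 0.323 + 0.868 + 0.25 = 1.5586.
Steady-state concentration ∝ 1/CL: new value = 1.08 / 1.5586 = 0.69 mg/L.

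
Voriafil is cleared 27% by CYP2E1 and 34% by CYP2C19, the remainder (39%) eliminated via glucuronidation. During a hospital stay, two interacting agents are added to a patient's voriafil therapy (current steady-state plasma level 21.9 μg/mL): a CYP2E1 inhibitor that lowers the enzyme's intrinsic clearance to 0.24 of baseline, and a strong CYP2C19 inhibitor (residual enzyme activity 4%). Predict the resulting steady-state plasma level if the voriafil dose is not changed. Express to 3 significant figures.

46.8 μg/mL

The CYP2E1 pathway (27% of clearance) falls to 0.24× activity: 0.27 × 0.24 = 0.0648.
The CYP2C19 pathway (34% of clearance) falls to 0.04× activity: 0.34 × 0.04 = 0.0136.
The remaining 39% of clearance is unaffected.
Relative clearance = 0.0648 + 0.0136 + 0.39 = 0.4684.
Dividing the baseline by the relative clearance: 21.9 / 0.4684 = 46.8 μg/mL.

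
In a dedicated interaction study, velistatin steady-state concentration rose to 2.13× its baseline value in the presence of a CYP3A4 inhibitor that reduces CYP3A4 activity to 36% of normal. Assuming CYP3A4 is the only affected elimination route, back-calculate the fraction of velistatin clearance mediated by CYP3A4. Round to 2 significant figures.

Write x for the fraction cleared via CYP3A4. The observed steady-state concentration change means clearance fell to 1/2.13 = 0.4695 of baseline.
Setting x·0.36 + (1 − x) = 0.4695 and solving: x = (0.4695 − 1)/(0.36 − 1) = 0.83.

0.83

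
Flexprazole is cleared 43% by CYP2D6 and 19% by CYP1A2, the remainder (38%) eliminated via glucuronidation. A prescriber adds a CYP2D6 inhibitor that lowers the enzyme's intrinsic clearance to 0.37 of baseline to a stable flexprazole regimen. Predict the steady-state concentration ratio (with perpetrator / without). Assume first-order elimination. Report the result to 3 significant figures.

CYP2D6: 0.43 × 0.37 = 0.1591
CYP1A2: 0.19 (unchanged)
Other: 0.38 (unchanged)
CL_new/CL_old = 0.1591 + 0.19 + 0.38 = 0.7291.
Steady-state concentration is inversely proportional to clearance, so the fold-change is 1 / 0.7291 = 1.37.

1.37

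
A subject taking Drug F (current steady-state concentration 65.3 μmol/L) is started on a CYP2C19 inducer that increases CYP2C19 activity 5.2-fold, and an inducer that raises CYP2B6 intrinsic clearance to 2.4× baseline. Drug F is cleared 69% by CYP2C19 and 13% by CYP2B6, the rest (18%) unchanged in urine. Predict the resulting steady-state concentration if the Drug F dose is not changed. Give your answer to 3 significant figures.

The CYP2C19 pathway (69% of clearance) is boosted to 5.2× activity: 0.69 × 5.2 = 3.588.
The CYP2B6 pathway (13% of clearance) increases to 2.4× activity: 0.13 × 2.4 = 0.312.
The remaining 18% of clearance is unaffected.
Relative clearance = 3.588 + 0.312 + 0.18 = 4.08.
New steady-state concentration = 65.3 / 4.08 = 16.0 μmol/L (concentration scales inversely with clearance).

16.0 μmol/L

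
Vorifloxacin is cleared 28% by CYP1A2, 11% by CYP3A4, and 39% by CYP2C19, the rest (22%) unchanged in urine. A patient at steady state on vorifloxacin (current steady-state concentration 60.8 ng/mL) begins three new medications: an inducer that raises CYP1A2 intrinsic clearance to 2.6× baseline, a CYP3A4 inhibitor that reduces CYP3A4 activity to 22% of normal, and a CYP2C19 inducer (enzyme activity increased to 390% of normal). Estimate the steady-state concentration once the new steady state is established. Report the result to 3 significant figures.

24.4 ng/mL

The CYP1A2 pathway (28% of clearance) is boosted to 2.6× activity: 0.28 × 2.6 = 0.728.
The CYP3A4 pathway (11% of clearance) is reduced to 0.22× activity: 0.11 × 0.22 = 0.0242.
The CYP2C19 pathway (39% of clearance) is boosted to 3.9× activity: 0.39 × 3.9 = 1.521.
The remaining 22% of clearance is unaffected.
New clearance relative to baseline: 0.728 + 0.0242 + 1.521 + 0.22 = 2.4932.
New steady-state concentration = 60.8 / 2.4932 = 24.4 ng/mL (concentration scales inversely with clearance).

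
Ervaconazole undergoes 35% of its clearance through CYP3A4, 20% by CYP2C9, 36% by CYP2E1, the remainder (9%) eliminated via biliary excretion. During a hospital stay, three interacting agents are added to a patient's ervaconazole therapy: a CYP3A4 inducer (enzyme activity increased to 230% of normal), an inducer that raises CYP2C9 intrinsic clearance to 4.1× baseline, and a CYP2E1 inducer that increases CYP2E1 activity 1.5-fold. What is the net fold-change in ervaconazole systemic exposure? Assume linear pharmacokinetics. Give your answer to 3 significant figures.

CYP3A4: 0.35 × 2.3 = 0.805
CYP2C9: 0.2 × 4.1 = 0.82
CYP2E1: 0.36 × 1.5 = 0.54
Other: 0.09 (unchanged)
CL_new/CL_old = 0.805 + 0.82 + 0.54 + 0.09 = 2.255.
Systemic exposure ∝ 1/CL: fold-change = 1 / 2.255 = 0.443.

0.443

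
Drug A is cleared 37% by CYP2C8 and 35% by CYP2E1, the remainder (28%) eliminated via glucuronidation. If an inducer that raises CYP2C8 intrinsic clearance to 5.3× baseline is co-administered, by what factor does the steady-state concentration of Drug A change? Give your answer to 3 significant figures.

0.386

CYP2C8: 0.37 × 5.3 = 1.961
CYP2E1: 0.35 (unchanged)
Other: 0.28 (unchanged)
Relative clearance = 1.961 + 0.35 + 0.28 = 2.591.
Steady-state concentration ratio = CL_old/CL_new = 1 / 2.591 = 0.386.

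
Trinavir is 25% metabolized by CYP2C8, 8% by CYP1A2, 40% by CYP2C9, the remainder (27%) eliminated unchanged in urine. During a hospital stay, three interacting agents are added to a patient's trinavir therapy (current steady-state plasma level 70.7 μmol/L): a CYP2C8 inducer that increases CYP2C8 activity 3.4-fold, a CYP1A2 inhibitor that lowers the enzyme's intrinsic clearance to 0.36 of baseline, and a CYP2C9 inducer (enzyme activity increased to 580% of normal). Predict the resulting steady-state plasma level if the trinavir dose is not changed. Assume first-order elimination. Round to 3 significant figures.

20.4 μmol/L

The CYP2C8 pathway (25% of clearance) increases to 3.4× activity: 0.25 × 3.4 = 0.85.
The CYP1A2 pathway (8% of clearance) falls to 0.36× activity: 0.08 × 0.36 = 0.0288.
The CYP2C9 pathway (40% of clearance) is boosted to 5.8× activity: 0.4 × 5.8 = 2.32.
Non-CYP routes (27%) are unchanged.
Relative clearance = 0.85 + 0.0288 + 2.32 + 0.27 = 3.4688.
Dividing the baseline by the relative clearance: 70.7 / 3.4688 = 20.4 μmol/L.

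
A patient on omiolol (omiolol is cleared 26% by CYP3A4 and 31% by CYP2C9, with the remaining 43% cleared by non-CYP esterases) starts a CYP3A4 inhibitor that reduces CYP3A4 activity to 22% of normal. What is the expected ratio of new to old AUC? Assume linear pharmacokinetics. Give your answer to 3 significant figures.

1.25

The CYP3A4 pathway (26% of clearance) is reduced to 0.22× activity: 0.26 × 0.22 = 0.0572.
CYP2C9 (31%) and the residual 43% are unaffected.
CL_new/CL_old = 0.0572 + 0.31 + 0.43 = 0.7972.
AUC ratio = CL_old/CL_new = 1 / 0.7972 = 1.25.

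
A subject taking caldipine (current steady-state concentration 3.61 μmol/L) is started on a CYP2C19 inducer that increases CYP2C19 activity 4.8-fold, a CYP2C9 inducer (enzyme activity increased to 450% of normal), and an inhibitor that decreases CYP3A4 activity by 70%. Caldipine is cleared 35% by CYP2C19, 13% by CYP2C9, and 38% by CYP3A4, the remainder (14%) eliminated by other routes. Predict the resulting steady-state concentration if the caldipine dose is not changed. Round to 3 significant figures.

CYP2C19: 0.35 × 4.8 = 1.68
CYP2C9: 0.13 × 4.5 = 0.585
CYP3A4: 0.38 × 0.3 = 0.114
Other: 0.14 (unchanged)
Relative clearance = 1.68 + 0.585 + 0.114 + 0.14 = 2.519.
Steady-state concentration ∝ 1/CL: new value = 3.61 / 2.519 = 1.43 μmol/L.

1.43 μmol/L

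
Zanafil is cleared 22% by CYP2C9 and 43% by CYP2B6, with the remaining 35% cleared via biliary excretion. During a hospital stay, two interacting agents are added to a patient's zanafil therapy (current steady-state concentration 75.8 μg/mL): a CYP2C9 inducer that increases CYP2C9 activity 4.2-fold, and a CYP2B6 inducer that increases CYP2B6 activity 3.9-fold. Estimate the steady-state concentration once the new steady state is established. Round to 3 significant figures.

The CYP2C9 pathway (22% of clearance) rises to 4.2× activity: 0.22 × 4.2 = 0.924.
The CYP2B6 pathway (43% of clearance) rises to 3.9× activity: 0.43 × 3.9 = 1.677.
The remaining 35% of clearance is unaffected.
New clearance relative to baseline: 0.924 + 1.677 + 0.35 = 2.951.
Dividing the baseline by the relative clearance: 75.8 / 2.951 = 25.7 μg/mL.

25.7 μg/mL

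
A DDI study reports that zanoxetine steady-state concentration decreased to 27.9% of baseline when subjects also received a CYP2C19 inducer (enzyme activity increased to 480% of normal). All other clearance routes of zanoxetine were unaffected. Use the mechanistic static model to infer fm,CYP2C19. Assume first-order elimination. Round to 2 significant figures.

CL'/CL = 1 / 0.279 = 3.584
4.8·fm + (1 − fm) = 3.584
fm = (3.584 − 1) / (4.8 − 1) = 0.68

0.68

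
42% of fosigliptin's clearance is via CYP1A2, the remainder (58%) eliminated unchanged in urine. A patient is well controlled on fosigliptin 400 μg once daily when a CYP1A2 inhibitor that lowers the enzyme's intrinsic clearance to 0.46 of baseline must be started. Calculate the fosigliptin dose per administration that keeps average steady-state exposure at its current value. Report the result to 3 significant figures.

309 μg

The CYP1A2 pathway (42% of clearance) is reduced to 0.46× activity: 0.42 × 0.46 = 0.1932.
Non-CYP routes (58%) are unchanged.
CL_new/CL_old = 0.1932 + 0.58 = 0.7732.
Css,avg = (dose rate)/CL, so holding Css fixed requires dose ∝ CL: 400 × 0.7732 = 309 μg.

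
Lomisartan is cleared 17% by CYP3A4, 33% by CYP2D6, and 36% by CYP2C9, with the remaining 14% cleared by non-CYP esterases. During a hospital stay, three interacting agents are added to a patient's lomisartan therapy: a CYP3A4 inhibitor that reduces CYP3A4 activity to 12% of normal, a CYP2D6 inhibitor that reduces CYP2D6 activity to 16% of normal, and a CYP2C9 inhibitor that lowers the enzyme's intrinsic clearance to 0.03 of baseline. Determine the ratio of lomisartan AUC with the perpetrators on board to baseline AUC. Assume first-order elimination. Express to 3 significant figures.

The CYP3A4 pathway (17% of clearance) falls to 0.12× activity: 0.17 × 0.12 = 0.0204.
The CYP2D6 pathway (33% of clearance) falls to 0.16× activity: 0.33 × 0.16 = 0.0528.
The CYP2C9 pathway (36% of clearance) is reduced to 0.03× activity: 0.36 × 0.03 = 0.0108.
The remaining 14% of clearance is unaffected.
CL_new/CL_old = 0.0204 + 0.0528 + 0.0108 + 0.14 = 0.224.
AUC ∝ 1/CL: fold-change = 1 / 0.224 = 4.46.

4.46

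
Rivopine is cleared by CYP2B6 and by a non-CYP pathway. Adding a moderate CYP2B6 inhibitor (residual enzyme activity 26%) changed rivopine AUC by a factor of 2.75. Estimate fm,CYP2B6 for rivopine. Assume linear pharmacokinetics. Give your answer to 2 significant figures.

CL'/CL = 1 / 2.75 = 0.3636
0.26·fm + (1 − fm) = 0.3636
fm = (0.3636 − 1) / (0.26 − 1) = 0.86

0.86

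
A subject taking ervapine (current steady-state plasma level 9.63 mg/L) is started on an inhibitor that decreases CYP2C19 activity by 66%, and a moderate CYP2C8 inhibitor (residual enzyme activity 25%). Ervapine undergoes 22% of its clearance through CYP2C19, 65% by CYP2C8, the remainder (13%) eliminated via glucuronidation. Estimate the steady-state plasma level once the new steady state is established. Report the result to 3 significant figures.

CYP2C19: 0.22 × 0.34 = 0.0748
CYP2C8: 0.65 × 0.25 = 0.1625
Other: 0.13 (unchanged)
New clearance relative to baseline: 0.0748 + 0.1625 + 0.13 = 0.3673.
Steady-state plasma level ∝ 1/CL: new value = 9.63 / 0.3673 = 26.2 mg/L.

26.2 mg/L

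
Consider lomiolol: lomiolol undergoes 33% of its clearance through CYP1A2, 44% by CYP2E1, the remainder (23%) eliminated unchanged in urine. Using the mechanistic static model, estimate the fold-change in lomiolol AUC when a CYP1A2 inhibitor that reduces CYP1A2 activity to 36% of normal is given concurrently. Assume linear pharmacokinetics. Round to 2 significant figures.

1.3

CYP1A2: 0.33 × 0.36 = 0.1188
CYP2E1: 0.44 (unchanged)
Other: 0.23 (unchanged)
New clearance relative to baseline: 0.1188 + 0.44 + 0.23 = 0.7888.
AUC ratio = CL_old/CL_new = 1 / 0.7888 = 1.3.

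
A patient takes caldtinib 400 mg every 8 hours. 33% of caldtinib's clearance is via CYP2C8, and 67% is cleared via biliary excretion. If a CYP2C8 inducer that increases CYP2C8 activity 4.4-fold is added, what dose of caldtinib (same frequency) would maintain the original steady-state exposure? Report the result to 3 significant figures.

CYP2C8: 0.33 × 4.4 = 1.452
Other: 0.67 (unchanged)
New clearance relative to baseline: 1.452 + 0.67 = 2.122.
Css,avg = (dose rate)/CL, so holding Css fixed requires dose ∝ CL: 400 × 2.122 = 849 mg.

849 mg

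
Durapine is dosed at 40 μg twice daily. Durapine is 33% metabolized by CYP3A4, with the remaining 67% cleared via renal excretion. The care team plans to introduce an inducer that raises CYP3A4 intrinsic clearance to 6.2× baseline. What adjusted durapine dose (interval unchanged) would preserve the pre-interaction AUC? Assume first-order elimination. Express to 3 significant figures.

109 μg

The CYP3A4 pathway (33% of clearance) is boosted to 6.2× activity: 0.33 × 6.2 = 2.046.
Non-CYP routes (67%) are unchanged.
New clearance relative to baseline: 2.046 + 0.67 = 2.716.
Css,avg = (dose rate)/CL, so holding Css fixed requires dose ∝ CL: 40 × 2.716 = 109 μg.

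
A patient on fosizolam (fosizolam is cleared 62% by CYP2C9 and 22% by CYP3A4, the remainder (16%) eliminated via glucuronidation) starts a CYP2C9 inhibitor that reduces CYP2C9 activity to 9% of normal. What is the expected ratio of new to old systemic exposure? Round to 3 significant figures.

The CYP2C9 pathway (62% of clearance) falls to 0.09× activity: 0.62 × 0.09 = 0.0558.
CYP3A4 (22%) and the residual 16% are unaffected.
CL_new/CL_old = 0.0558 + 0.22 + 0.16 = 0.4358.
Systemic exposure ratio = CL_old/CL_new = 1 / 0.4358 = 2.29.

2.29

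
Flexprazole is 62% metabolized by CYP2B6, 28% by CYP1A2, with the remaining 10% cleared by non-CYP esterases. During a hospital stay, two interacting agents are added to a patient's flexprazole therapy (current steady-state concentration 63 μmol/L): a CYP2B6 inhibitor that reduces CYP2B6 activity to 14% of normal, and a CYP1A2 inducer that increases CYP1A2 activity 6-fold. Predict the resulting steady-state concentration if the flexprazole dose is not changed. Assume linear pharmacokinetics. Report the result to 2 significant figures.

34 μmol/L

CYP2B6: 0.62 × 0.14 = 0.0868
CYP1A2: 0.28 × 6 = 1.68
Other: 0.1 (unchanged)
CL_new/CL_old = 0.0868 + 1.68 + 0.1 = 1.8668.
Dividing the baseline by the relative clearance: 63 / 1.8668 = 34 μmol/L.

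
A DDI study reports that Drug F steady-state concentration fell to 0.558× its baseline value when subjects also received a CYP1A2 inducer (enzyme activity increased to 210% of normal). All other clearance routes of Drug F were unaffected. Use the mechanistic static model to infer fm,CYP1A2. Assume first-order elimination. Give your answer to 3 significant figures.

0.720

Let x = fm,CYP1A2. Because steady-state concentration ∝ 1/CL, relative clearance rose to 1/0.558 = 1.792.
Only the CYP1A2 route changed, so 1.792 = x·2.1 + (1 − x), giving x = 0.720.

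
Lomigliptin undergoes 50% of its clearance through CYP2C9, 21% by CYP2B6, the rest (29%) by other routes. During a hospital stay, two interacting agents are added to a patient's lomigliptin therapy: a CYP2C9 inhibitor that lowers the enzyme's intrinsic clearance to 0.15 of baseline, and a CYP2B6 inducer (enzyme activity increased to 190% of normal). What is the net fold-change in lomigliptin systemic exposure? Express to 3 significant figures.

1.31

The CYP2C9 pathway (50% of clearance) falls to 0.15× activity: 0.5 × 0.15 = 0.075.
The CYP2B6 pathway (21% of clearance) is boosted to 1.9× activity: 0.21 × 1.9 = 0.399.
The remaining 29% of clearance is unaffected.
Relative clearance = 0.075 + 0.399 + 0.29 = 0.764.
Net systemic exposure ratio = 1 / 0.764 = 1.31.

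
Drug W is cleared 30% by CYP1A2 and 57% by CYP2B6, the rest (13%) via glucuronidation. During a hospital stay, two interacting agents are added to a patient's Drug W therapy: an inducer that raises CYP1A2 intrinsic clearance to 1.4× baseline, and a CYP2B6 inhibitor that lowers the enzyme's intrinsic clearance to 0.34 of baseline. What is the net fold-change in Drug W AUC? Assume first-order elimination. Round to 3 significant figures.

The CYP1A2 pathway (30% of clearance) is boosted to 1.4× activity: 0.3 × 1.4 = 0.42.
The CYP2B6 pathway (57% of clearance) drops to 0.34× activity: 0.57 × 0.34 = 0.1938.
The remaining 13% of clearance is unaffected.
CL_new/CL_old = 0.42 + 0.1938 + 0.13 = 0.7438.
Net AUC ratio = 1 / 0.7438 = 1.34.

1.34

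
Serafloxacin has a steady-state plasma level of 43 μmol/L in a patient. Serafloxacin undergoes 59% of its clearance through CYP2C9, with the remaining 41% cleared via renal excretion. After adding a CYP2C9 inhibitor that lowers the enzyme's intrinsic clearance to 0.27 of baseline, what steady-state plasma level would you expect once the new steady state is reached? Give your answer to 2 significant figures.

The CYP2C9 pathway (59% of clearance) falls to 0.27× activity: 0.59 × 0.27 = 0.1593.
Non-CYP routes (41%) are unchanged.
New clearance relative to baseline: 0.1593 + 0.41 = 0.5693.
Steady-state plasma level ∝ 1/CL, so new value = 43 / 0.5693 = 76 μmol/L.

76 μmol/L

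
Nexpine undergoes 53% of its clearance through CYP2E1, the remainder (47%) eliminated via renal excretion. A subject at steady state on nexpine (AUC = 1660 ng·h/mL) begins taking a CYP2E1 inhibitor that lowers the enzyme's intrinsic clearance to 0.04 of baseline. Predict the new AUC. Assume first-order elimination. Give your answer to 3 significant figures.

The CYP2E1 pathway (53% of clearance) drops to 0.04× activity: 0.53 × 0.04 = 0.0212.
The remaining 47% of clearance is unaffected.
Relative clearance = 0.0212 + 0.47 = 0.4912.
With dosing unchanged, AUC scales as 1/CL: 1660 / 0.4912 = 3.38 × 10³ ng·h/mL.

3.38 × 10³ ng·h/mL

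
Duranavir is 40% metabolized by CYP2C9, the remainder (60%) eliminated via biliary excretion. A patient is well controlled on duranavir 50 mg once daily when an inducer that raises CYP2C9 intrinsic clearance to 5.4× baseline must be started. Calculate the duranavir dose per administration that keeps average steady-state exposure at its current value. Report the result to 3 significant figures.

138 mg

The CYP2C9 pathway (40% of clearance) is boosted to 5.4× activity: 0.4 × 5.4 = 2.16.
The remaining 60% of clearance is unaffected.
Relative clearance = 2.16 + 0.6 = 2.76.
Exposure is unchanged when dose changes in proportion to clearance. New dose = 50 mg × 2.76 = 138 mg.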